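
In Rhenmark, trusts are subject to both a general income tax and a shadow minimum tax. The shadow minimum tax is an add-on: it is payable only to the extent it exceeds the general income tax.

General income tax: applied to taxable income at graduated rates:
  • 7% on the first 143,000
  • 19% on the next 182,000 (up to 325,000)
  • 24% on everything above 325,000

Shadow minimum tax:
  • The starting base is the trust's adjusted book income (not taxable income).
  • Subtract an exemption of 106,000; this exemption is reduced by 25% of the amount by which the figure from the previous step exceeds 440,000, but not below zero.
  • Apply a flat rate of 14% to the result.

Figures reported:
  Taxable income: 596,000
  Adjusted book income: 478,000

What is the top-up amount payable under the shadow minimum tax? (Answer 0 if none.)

Shadow minimum tax:
  Base (adjusted book income): 478,000
  Exemption: 106,000 − 25% × (478,000 − 440,000) = 106,000 − 9,500 = 96,500
  Base: 478,000 − 96,500 = 381,500
  381,500 × 14% = 53,410

General income tax:
  143,000 × 7% = 10,010
  182,000 × 19% = 34,580
  271,000 × 24% = 65,040
  → 109,630

53,410 ≤ 109,630, so no add-on is due.

0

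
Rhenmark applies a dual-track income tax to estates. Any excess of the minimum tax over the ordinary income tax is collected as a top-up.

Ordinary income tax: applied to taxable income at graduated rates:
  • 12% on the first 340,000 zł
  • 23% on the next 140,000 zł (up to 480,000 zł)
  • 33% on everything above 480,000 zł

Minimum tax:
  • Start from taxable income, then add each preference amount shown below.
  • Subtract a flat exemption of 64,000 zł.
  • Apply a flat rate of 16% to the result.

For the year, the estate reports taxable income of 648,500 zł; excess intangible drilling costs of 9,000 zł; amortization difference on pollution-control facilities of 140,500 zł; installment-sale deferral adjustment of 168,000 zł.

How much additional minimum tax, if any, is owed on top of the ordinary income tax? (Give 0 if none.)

Ordinary income tax:
  340,000 zł × 12% = 40,800 zł
  140,000 zł × 23% = 32,200 zł
  168,500 zł × 33% = 55,605 zł
  → 128,605 zł

Minimum tax:
  Adjusted income: 648,500 zł + 9,000 zł + 140,500 zł + 168,000 zł = 966,000 zł
  Less exemption 64,000 zł → base 902,000 zł
  902,000 zł × 16% = 144,320 zł

Excess of minimum tax over ordinary income tax: 144,320 zł − 128,605 zł = 15,715 zł.

15,715 zł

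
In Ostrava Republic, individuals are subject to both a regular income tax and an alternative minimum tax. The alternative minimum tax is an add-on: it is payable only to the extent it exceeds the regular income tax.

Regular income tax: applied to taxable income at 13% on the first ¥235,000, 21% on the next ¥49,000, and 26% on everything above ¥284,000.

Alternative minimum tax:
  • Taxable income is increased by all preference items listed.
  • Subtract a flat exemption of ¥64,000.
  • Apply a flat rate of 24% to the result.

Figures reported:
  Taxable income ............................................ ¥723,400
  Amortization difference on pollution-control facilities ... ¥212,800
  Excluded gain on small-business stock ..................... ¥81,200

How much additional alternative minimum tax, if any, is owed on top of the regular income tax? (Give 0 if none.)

Alternative minimum tax:
  Adjusted income: ¥723,400 + ¥212,800 + ¥81,200 = ¥1,017,400
  Less exemption ¥64,000 → base ¥953,400
  ¥953,400 × 24% = ¥228,816

Regular income tax:
  ¥235,000 × 13% = ¥30,550
  ¥49,000 × 21% = ¥10,290
  ¥439,400 × 26% = ¥114,244
  → ¥155,084

Excess of alternative minimum tax over regular income tax: ¥228,816 − ¥155,084 = ¥73,732.

¥73,732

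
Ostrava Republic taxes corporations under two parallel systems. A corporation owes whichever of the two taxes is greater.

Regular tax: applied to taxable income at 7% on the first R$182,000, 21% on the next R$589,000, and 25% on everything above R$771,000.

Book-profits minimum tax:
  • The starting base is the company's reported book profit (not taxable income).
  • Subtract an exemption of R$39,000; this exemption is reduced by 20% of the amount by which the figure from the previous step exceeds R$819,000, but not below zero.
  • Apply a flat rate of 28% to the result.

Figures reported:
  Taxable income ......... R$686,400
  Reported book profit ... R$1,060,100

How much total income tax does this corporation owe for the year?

R$296,828

Regular tax:
  R$182,000 × 7% = R$12,740
  R$504,400 × 21% = R$105,924
  → R$118,664

Book-profits minimum tax:
  Base (reported book profit): R$1,060,100
  Exemption: 20% × (R$1,060,100 − R$819,000) = R$48,220 ≥ R$39,000, so the exemption is fully phased out
  Base: R$1,060,100 − R$0 = R$1,060,100
  R$1,060,100 × 28% = R$296,828

R$296,828 > R$118,664, so the book-profits minimum tax is the binding amount.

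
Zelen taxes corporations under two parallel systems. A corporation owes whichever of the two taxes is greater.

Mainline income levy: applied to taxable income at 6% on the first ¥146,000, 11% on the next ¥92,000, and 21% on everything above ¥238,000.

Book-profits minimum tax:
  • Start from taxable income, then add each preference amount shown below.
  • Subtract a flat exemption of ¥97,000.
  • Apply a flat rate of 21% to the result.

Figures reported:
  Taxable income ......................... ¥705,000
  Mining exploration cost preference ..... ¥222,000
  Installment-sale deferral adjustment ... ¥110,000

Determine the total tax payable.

Mainline income levy:
  ¥146,000 × 6% = ¥8,760
  ¥92,000 × 11% = ¥10,120
  ¥467,000 × 21% = ¥98,070
  → ¥116,950

Book-profits minimum tax:
  Adjusted income: ¥705,000 + ¥222,000 + ¥110,000 = ¥1,037,000
  Less exemption ¥97,000 → base ¥940,000
  ¥940,000 × 21% = ¥197,400

¥197,400 > ¥116,950, so the book-profits minimum tax is the binding amount.

¥197,400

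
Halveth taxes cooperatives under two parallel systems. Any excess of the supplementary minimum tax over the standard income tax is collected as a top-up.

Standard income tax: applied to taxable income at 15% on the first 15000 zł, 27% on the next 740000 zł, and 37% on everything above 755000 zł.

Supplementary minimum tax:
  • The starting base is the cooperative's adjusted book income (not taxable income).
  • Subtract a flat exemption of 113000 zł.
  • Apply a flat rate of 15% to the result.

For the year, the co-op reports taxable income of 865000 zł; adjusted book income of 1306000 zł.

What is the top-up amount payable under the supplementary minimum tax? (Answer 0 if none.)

Standard income tax:
  15000 zł × 15% = 2250 zł
  740000 zł × 27% = 199800 zł
  110000 zł × 37% = 40700 zł
  → 242750 zł

Supplementary minimum tax:
  Base (adjusted book income): 1306000 zł
  Less exemption 113000 zł → base 1193000 zł
  1193000 zł × 15% = 178950 zł

178950 zł ≤ 242750 zł, so no add-on is due.

0 zł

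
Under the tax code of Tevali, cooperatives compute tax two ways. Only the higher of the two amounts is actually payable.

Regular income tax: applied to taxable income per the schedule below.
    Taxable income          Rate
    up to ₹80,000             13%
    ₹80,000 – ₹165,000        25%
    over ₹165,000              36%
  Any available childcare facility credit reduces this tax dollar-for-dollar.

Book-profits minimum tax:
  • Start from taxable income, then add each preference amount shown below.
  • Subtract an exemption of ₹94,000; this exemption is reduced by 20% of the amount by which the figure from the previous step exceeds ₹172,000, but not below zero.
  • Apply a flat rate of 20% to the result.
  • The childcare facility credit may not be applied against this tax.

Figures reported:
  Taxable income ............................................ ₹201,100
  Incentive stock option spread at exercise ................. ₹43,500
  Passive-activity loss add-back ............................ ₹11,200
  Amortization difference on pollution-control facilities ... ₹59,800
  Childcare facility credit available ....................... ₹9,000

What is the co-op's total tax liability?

Book-profits minimum tax:
  Adjusted income: ₹201,100 + ₹43,500 + ₹11,200 + ₹59,800 = ₹315,600
  Exemption: ₹94,000 − 20% × (₹315,600 − ₹172,000) = ₹94,000 − ₹28,720 = ₹65,280
  Base: ₹315,600 − ₹65,280 = ₹250,320
  ₹250,320 × 20% = ₹50,064

Regular income tax:
  ₹80,000 × 13% = ₹10,400
  ₹85,000 × 25% = ₹21,250
  ₹36,100 × 36% = ₹12,996
  → ₹44,646
  Less childcare facility credit ₹9,000 → ₹35,646

₹50,064 > ₹35,646, so the book-profits minimum tax is the binding amount.

₹50,064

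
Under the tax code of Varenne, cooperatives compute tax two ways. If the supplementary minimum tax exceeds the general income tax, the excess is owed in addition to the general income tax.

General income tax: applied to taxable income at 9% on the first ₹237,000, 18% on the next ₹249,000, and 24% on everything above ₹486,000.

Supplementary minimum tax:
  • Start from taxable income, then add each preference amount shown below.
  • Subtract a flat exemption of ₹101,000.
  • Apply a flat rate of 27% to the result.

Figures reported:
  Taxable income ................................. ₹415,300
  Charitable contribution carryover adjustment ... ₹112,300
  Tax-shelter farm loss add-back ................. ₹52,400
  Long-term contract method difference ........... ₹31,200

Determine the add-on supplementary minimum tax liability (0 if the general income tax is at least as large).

General income tax:
  ₹237,000 × 9% = ₹21,330
  ₹178,300 × 18% = ₹32,094
  → ₹53,424

Supplementary minimum tax:
  Adjusted income: ₹415,300 + ₹112,300 + ₹52,400 + ₹31,200 = ₹611,200
  Less exemption ₹101,000 → base ₹510,200
  ₹510,200 × 27% = ₹137,754

Excess of supplementary minimum tax over general income tax: ₹137,754 − ₹53,424 = ₹84,330.

₹84,330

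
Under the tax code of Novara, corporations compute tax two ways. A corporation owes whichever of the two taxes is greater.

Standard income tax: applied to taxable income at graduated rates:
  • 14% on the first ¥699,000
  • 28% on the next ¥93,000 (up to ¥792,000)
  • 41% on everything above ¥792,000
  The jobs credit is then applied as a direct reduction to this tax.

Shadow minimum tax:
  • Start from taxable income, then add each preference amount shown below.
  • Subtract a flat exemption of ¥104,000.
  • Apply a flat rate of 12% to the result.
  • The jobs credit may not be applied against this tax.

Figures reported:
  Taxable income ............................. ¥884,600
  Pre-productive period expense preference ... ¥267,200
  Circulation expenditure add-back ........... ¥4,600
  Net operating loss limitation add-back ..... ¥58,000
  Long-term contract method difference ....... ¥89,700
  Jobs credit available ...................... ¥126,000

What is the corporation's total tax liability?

Standard income tax:
  ¥699,000 × 14% = ¥97,860
  ¥93,000 × 28% = ¥26,040
  ¥92,600 × 41% = ¥37,966
  → ¥161,866
  Less jobs credit ¥126,000 → ¥35,866

Shadow minimum tax:
  Adjusted income: ¥884,600 + ¥267,200 + ¥4,600 + ¥58,000 + ¥89,700 = ¥1,304,100
  Less exemption ¥104,000 → base ¥1,200,100
  ¥1,200,100 × 12% = ¥144,012

¥144,012 > ¥35,866, so the shadow minimum tax is the binding amount.

¥144,012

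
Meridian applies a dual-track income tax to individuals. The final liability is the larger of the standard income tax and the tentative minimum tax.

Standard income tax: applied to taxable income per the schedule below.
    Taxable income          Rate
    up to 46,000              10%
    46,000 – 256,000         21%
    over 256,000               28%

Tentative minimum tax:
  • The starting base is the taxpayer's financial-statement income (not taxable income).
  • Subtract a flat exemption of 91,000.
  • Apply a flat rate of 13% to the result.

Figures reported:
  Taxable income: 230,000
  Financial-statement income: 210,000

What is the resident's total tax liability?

Tentative minimum tax:
  Base (financial-statement income): 210,000
  Less exemption 91,000 → base 119,000
  119,000 × 13% = 15,470

Standard income tax:
  46,000 × 10% = 4,600
  184,000 × 21% = 38,640
  → 43,240

43,240 > 15,470, so the standard income tax governs.

43,240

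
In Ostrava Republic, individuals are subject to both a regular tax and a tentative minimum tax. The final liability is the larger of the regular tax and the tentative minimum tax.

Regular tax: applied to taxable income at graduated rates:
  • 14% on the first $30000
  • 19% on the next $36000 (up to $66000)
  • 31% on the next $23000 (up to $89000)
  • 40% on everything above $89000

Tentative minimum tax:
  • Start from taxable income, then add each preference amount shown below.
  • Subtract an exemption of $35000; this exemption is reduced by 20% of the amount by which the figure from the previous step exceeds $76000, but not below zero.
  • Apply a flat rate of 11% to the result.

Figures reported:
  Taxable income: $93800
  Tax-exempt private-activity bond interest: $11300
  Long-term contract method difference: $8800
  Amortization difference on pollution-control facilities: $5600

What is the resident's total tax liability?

$20090

Regular tax:
  $30000 × 14% = $4200
  $36000 × 19% = $6840
  $23000 × 31% = $7130
  $4800 × 40% = $1920
  → $20090

Tentative minimum tax:
  Adjusted income: $93800 + $11300 + $8800 + $5600 = $119500
  Exemption: $35000 − 20% × ($119500 − $76000) = $35000 − $8700 = $26300
  Base: $119500 − $26300 = $93200
  $93200 × 11% = $10252

$20090 > $10252, so the regular tax governs.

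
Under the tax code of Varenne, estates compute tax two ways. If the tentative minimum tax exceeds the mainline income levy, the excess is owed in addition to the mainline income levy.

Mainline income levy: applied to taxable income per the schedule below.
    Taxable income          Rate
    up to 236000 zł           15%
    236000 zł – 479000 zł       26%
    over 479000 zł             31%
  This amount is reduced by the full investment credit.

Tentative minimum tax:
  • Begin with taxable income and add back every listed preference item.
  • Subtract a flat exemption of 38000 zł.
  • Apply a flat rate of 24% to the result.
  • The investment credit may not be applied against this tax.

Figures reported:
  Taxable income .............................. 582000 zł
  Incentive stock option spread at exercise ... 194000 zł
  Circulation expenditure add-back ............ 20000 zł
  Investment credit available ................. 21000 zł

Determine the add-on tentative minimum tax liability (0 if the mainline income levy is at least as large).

72410 zł

Tentative minimum tax:
  Adjusted income: 582000 zł + 194000 zł + 20000 zł = 796000 zł
  Less exemption 38000 zł → base 758000 zł
  758000 zł × 24% = 181920 zł

Mainline income levy:
  236000 zł × 15% = 35400 zł
  243000 zł × 26% = 63180 zł
  103000 zł × 31% = 31930 zł
  → 130510 zł
  Less investment credit 21000 zł → 109510 zł

Excess of tentative minimum tax over mainline income levy: 181920 zł − 109510 zł = 72410 zł.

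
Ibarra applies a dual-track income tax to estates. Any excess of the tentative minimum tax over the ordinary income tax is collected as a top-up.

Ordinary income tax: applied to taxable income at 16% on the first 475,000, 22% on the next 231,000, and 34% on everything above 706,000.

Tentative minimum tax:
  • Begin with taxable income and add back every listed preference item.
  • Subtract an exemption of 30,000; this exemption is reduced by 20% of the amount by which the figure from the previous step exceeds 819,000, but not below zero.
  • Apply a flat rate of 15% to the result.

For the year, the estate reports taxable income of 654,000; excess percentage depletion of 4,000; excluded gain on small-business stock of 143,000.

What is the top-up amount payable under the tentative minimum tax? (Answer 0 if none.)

270

Tentative minimum tax:
  Adjusted income: 654,000 + 4,000 + 143,000 = 801,000
  Exemption: 801,000 ≤ 819,000, so full 30,000 applies
  Base: 801,000 − 30,000 = 771,000
  771,000 × 15% = 115,650

Ordinary income tax:
  475,000 × 16% = 76,000
  179,000 × 22% = 39,380
  → 115,380

Excess of tentative minimum tax over ordinary income tax: 115,650 − 115,380 = 270.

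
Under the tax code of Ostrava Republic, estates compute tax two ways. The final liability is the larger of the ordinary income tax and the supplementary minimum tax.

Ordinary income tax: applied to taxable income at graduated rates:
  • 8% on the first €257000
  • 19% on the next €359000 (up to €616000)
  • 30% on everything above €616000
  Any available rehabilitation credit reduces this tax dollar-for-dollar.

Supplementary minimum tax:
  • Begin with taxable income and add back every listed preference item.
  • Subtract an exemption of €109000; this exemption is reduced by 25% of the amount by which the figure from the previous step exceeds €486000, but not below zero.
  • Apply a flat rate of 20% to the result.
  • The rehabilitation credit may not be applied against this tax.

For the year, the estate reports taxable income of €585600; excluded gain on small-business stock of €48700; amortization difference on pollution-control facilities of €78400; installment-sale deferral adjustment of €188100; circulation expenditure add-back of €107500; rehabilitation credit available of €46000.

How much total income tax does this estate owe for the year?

€201660

Ordinary income tax:
  €257000 × 8% = €20560
  €328600 × 19% = €62434
  → €82994
  Less rehabilitation credit €46000 → €36994

Supplementary minimum tax:
  Adjusted income: €585600 + €48700 + €78400 + €188100 + €107500 = €1008300
  Exemption: 25% × (€1008300 − €486000) = €130575 ≥ €109000, so the exemption is fully phased out
  Base: €1008300 − €0 = €1008300
  €1008300 × 20% = €201660

€201660 > €36994, so the supplementary minimum tax is the binding amount.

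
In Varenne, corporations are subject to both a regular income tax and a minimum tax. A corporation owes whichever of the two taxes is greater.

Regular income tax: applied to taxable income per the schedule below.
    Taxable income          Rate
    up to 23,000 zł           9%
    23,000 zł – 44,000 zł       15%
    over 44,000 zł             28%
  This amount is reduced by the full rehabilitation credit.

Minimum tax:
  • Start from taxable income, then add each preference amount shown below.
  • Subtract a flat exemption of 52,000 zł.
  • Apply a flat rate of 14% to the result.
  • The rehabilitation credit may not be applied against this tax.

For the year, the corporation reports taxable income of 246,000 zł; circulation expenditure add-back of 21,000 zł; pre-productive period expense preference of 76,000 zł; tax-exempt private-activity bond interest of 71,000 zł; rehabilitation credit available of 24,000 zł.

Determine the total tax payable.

Minimum tax:
  Adjusted income: 246,000 zł + 21,000 zł + 76,000 zł + 71,000 zł = 414,000 zł
  Less exemption 52,000 zł → base 362,000 zł
  362,000 zł × 14% = 50,680 zł

Regular income tax:
  23,000 zł × 9% = 2,070 zł
  21,000 zł × 15% = 3,150 zł
  202,000 zł × 28% = 56,560 zł
  → 61,780 zł
  Less rehabilitation credit 24,000 zł → 37,780 zł

50,680 zł > 37,780 zł, so the minimum tax is the binding amount.

50,680 zł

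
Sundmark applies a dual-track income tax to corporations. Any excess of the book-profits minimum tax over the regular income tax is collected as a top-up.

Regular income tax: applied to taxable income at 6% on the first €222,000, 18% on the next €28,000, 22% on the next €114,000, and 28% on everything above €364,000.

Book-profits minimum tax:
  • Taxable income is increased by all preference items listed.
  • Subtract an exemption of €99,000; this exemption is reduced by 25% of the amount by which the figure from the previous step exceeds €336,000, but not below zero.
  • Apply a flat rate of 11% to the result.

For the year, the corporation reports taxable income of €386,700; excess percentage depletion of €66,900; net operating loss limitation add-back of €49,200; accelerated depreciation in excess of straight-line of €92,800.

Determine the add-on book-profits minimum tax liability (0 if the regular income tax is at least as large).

€11,969

Regular income tax:
  €222,000 × 6% = €13,320
  €28,000 × 18% = €5,040
  €114,000 × 22% = €25,080
  €22,700 × 28% = €6,356
  → €49,796

Book-profits minimum tax:
  Adjusted income: €386,700 + €66,900 + €49,200 + €92,800 = €595,600
  Exemption: €99,000 − 25% × (€595,600 − €336,000) = €99,000 − €64,900 = €34,100
  Base: €595,600 − €34,100 = €561,500
  €561,500 × 11% = €61,765

Excess of book-profits minimum tax over regular income tax: €61,765 − €49,796 = €11,969.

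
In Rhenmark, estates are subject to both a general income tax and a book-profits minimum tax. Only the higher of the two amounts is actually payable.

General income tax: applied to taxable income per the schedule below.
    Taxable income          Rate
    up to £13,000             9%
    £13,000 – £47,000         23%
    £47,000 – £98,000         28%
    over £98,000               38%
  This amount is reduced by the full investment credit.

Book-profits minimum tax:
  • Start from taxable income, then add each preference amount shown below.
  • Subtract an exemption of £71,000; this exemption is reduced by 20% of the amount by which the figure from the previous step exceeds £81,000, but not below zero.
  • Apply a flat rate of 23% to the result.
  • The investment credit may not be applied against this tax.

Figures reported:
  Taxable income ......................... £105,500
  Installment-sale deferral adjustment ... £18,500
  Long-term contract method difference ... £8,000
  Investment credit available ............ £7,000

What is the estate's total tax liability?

General income tax:
  £13,000 × 9% = £1,170
  £34,000 × 23% = £7,820
  £51,000 × 28% = £14,280
  £7,500 × 38% = £2,850
  → £26,120
  Less investment credit £7,000 → £19,120

Book-profits minimum tax:
  Adjusted income: £105,500 + £18,500 + £8,000 = £132,000
  Exemption: £71,000 − 20% × (£132,000 − £81,000) = £71,000 − £10,200 = £60,800
  Base: £132,000 − £60,800 = £71,200
  £71,200 × 23% = £16,376

£19,120 > £16,376, so the general income tax governs.

£19,120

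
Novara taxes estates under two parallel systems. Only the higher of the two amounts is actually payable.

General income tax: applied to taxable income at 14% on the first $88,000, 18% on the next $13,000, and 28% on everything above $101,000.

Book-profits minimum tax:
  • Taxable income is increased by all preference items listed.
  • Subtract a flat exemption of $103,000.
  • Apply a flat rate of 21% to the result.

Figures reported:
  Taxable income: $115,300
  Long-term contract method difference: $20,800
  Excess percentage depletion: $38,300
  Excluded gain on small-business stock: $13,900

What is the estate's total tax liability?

$18,664

Book-profits minimum tax:
  Adjusted income: $115,300 + $20,800 + $38,300 + $13,900 = $188,300
  Less exemption $103,000 → base $85,300
  $85,300 × 21% = $17,913

General income tax:
  $88,000 × 14% = $12,320
  $13,000 × 18% = $2,340
  $14,300 × 28% = $4,004
  → $18,664

$18,664 > $17,913, so the general income tax governs.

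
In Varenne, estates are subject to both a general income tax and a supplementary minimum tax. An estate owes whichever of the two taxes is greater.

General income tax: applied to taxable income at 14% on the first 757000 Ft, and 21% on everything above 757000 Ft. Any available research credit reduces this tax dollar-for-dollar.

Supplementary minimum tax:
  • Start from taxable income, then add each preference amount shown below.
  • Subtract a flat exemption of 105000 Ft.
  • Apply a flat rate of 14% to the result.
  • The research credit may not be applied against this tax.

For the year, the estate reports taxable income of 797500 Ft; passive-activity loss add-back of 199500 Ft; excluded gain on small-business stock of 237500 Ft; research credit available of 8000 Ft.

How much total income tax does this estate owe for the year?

Supplementary minimum tax:
  Adjusted income: 797500 Ft + 199500 Ft + 237500 Ft = 1234500 Ft
  Less exemption 105000 Ft → base 1129500 Ft
  1129500 Ft × 14% = 158130 Ft

General income tax:
  757000 Ft × 14% = 105980 Ft
  40500 Ft × 21% = 8505 Ft
  → 114485 Ft
  Less research credit 8000 Ft → 106485 Ft

158130 Ft > 106485 Ft, so the supplementary minimum tax is the binding amount.

158130 Ft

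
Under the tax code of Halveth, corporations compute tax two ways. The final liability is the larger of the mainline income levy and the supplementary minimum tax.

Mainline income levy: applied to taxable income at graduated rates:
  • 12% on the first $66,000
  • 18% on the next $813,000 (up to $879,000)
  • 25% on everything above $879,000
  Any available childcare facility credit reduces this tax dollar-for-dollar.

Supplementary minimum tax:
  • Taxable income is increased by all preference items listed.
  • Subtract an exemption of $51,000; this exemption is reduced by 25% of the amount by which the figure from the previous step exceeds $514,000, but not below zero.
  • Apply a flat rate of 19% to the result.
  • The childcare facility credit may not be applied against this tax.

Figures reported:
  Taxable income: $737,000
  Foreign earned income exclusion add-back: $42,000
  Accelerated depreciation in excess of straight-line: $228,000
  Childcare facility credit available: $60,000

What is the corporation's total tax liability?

$191,330

Supplementary minimum tax:
  Adjusted income: $737,000 + $42,000 + $228,000 = $1,007,000
  Exemption: 25% × ($1,007,000 − $514,000) = $123,250 ≥ $51,000, so the exemption is fully phased out
  Base: $1,007,000 − $0 = $1,007,000
  $1,007,000 × 19% = $191,330

Mainline income levy:
  $66,000 × 12% = $7,920
  $671,000 × 18% = $120,780
  → $128,700
  Less childcare facility credit $60,000 → $68,700

$191,330 > $68,700, so the supplementary minimum tax is the binding amount.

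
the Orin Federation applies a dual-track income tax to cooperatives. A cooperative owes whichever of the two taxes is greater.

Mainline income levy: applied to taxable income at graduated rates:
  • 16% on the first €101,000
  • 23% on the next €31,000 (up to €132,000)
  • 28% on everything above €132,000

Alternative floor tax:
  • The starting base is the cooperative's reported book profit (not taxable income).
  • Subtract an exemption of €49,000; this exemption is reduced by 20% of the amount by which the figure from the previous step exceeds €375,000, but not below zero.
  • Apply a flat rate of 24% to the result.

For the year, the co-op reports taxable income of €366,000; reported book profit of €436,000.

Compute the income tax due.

Mainline income levy:
  €101,000 × 16% = €16,160
  €31,000 × 23% = €7,130
  €234,000 × 28% = €65,520
  → €88,810

Alternative floor tax:
  Base (reported book profit): €436,000
  Exemption: €49,000 − 20% × (€436,000 − €375,000) = €49,000 − €12,200 = €36,800
  Base: €436,000 − €36,800 = €399,200
  €399,200 × 24% = €95,808

€95,808 > €88,810, so the alternative floor tax is the binding amount.

€95,808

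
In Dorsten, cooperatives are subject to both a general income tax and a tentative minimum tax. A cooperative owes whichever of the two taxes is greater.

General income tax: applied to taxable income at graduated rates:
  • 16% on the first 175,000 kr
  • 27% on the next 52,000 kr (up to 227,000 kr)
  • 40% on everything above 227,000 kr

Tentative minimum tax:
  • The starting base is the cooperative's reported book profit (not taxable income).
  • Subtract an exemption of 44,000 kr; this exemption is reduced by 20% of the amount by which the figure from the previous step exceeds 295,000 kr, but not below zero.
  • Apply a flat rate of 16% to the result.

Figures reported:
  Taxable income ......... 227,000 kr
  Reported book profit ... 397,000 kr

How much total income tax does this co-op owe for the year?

General income tax:
  175,000 kr × 16% = 28,000 kr
  52,000 kr × 27% = 14,040 kr
  → 42,040 kr

Tentative minimum tax:
  Base (reported book profit): 397,000 kr
  Exemption: 44,000 kr − 20% × (397,000 kr − 295,000 kr) = 44,000 kr − 20,400 kr = 23,600 kr
  Base: 397,000 kr − 23,600 kr = 373,400 kr
  373,400 kr × 16% = 59,744 kr

59,744 kr > 42,040 kr, so the tentative minimum tax is the binding amount.

59,744 kr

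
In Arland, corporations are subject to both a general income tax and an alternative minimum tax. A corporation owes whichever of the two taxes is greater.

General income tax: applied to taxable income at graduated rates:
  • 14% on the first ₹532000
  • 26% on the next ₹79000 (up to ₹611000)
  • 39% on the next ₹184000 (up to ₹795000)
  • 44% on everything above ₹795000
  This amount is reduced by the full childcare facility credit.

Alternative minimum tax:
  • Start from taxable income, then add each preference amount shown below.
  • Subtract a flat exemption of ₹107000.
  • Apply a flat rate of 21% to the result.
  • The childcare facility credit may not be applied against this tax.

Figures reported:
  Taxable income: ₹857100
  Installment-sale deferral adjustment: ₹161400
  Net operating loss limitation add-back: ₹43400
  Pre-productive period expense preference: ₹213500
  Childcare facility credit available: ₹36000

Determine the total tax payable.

Alternative minimum tax:
  Adjusted income: ₹857100 + ₹161400 + ₹43400 + ₹213500 = ₹1275400
  Less exemption ₹107000 → base ₹1168400
  ₹1168400 × 21% = ₹245364

General income tax:
  ₹532000 × 14% = ₹74480
  ₹79000 × 26% = ₹20540
  ₹184000 × 39% = ₹71760
  ₹62100 × 44% = ₹27324
  → ₹194104
  Less childcare facility credit ₹36000 → ₹158104

₹245364 > ₹158104, so the alternative minimum tax is the binding amount.

₹245364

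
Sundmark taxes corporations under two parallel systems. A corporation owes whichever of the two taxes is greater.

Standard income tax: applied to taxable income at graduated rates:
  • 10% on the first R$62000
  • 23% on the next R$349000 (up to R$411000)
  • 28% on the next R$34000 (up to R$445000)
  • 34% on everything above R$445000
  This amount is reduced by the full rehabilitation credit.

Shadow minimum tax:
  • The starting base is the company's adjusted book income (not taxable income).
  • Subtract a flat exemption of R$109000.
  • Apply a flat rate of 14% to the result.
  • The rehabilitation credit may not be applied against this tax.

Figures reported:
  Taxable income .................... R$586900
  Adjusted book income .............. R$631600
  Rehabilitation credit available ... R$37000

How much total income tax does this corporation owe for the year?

R$107236

Standard income tax:
  R$62000 × 10% = R$6200
  R$349000 × 23% = R$80270
  R$34000 × 28% = R$9520
  R$141900 × 34% = R$48246
  → R$144236
  Less rehabilitation credit R$37000 → R$107236

Shadow minimum tax:
  Base (adjusted book income): R$631600
  Less exemption R$109000 → base R$522600
  R$522600 × 14% = R$73164

R$107236 > R$73164, so the standard income tax governs.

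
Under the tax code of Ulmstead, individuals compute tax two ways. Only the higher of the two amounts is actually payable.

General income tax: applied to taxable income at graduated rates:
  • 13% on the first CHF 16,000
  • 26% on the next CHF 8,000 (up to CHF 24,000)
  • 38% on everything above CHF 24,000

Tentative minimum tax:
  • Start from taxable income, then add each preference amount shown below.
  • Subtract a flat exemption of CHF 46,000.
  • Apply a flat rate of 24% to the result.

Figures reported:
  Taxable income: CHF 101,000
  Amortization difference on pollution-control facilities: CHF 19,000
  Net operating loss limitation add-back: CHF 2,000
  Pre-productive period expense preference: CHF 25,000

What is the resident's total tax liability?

CHF 33,420

General income tax:
  CHF 16,000 × 13% = CHF 2,080
  CHF 8,000 × 26% = CHF 2,080
  CHF 77,000 × 38% = CHF 29,260
  → CHF 33,420

Tentative minimum tax:
  Adjusted income: CHF 101,000 + CHF 19,000 + CHF 2,000 + CHF 25,000 = CHF 147,000
  Less exemption CHF 46,000 → base CHF 101,000
  CHF 101,000 × 24% = CHF 24,240

CHF 33,420 > CHF 24,240, so the general income tax governs.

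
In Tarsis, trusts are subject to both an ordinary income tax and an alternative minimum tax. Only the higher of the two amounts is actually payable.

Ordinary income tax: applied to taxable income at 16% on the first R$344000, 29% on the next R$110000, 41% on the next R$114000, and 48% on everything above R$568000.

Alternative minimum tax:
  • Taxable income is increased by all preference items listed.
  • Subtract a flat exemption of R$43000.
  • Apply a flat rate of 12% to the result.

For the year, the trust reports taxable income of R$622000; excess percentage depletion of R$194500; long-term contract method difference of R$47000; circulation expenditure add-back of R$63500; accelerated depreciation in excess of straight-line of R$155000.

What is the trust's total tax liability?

Ordinary income tax:
  R$344000 × 16% = R$55040
  R$110000 × 29% = R$31900
  R$114000 × 41% = R$46740
  R$54000 × 48% = R$25920
  → R$159600

Alternative minimum tax:
  Adjusted income: R$622000 + R$194500 + R$47000 + R$63500 + R$155000 = R$1082000
  Less exemption R$43000 → base R$1039000
  R$1039000 × 12% = R$124680

R$159600 > R$124680, so the ordinary income tax governs.

R$159600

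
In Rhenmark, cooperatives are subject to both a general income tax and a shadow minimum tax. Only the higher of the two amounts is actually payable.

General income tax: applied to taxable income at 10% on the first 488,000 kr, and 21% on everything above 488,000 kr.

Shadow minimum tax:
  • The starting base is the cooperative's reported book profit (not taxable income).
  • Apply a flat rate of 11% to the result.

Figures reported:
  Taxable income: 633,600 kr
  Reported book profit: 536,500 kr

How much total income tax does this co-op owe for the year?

Shadow minimum tax:
  Base (reported book profit): 536,500 kr
  536,500 kr × 11% = 59,015 kr

General income tax:
  488,000 kr × 10% = 48,800 kr
  145,600 kr × 21% = 30,576 kr
  → 79,376 kr

79,376 kr > 59,015 kr, so the general income tax governs.

79,376 kr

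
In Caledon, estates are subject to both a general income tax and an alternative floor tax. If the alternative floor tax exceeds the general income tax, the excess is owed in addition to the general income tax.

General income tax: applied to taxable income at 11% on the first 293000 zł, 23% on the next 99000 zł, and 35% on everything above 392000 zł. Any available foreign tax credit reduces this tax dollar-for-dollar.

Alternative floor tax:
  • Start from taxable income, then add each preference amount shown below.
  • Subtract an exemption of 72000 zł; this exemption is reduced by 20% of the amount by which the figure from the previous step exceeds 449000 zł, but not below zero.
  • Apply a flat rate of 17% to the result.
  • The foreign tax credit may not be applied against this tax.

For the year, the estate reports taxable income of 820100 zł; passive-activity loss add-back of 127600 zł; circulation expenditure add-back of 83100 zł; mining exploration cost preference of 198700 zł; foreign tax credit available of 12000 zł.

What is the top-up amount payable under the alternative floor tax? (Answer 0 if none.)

16180 zł

Alternative floor tax:
  Adjusted income: 820100 zł + 127600 zł + 83100 zł + 198700 zł = 1229500 zł
  Exemption: 20% × (1229500 zł − 449000 zł) = 156100 zł ≥ 72000 zł, so the exemption is fully phased out
  Base: 1229500 zł − 0 zł = 1229500 zł
  1229500 zł × 17% = 209015 zł

General income tax:
  293000 zł × 11% = 32230 zł
  99000 zł × 23% = 22770 zł
  428100 zł × 35% = 149835 zł
  → 204835 zł
  Less foreign tax credit 12000 zł → 192835 zł

Excess of alternative floor tax over general income tax: 209015 zł − 192835 zł = 16180 zł.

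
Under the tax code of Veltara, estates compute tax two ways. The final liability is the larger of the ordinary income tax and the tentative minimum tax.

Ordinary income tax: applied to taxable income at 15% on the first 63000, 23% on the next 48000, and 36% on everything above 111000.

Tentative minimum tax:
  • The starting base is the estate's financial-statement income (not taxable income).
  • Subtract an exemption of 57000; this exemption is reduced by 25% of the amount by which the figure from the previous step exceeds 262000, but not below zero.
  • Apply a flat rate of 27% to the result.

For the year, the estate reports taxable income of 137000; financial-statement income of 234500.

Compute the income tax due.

Ordinary income tax:
  63000 × 15% = 9450
  48000 × 23% = 11040
  26000 × 36% = 9360
  → 29850

Tentative minimum tax:
  Base (financial-statement income): 234500
  Exemption: 234500 ≤ 262000, so full 57000 applies
  Base: 234500 − 57000 = 177500
  177500 × 27% = 47925

47925 > 29850, so the tentative minimum tax is the binding amount.

47925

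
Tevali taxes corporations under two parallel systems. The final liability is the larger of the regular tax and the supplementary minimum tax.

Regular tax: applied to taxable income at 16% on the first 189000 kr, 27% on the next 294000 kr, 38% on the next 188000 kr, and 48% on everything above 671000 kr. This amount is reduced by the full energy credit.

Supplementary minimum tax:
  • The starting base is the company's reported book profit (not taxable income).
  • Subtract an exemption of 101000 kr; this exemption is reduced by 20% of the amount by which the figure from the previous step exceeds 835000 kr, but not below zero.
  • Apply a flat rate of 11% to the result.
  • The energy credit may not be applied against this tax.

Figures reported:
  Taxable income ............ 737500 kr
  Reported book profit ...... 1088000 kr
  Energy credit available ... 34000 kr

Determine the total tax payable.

Supplementary minimum tax:
  Base (reported book profit): 1088000 kr
  Exemption: 101000 kr − 20% × (1088000 kr − 835000 kr) = 101000 kr − 50600 kr = 50400 kr
  Base: 1088000 kr − 50400 kr = 1037600 kr
  1037600 kr × 11% = 114136 kr

Regular tax:
  189000 kr × 16% = 30240 kr
  294000 kr × 27% = 79380 kr
  188000 kr × 38% = 71440 kr
  66500 kr × 48% = 31920 kr
  → 212980 kr
  Less energy credit 34000 kr → 178980 kr

178980 kr > 114136 kr, so the regular tax governs.

178980 kr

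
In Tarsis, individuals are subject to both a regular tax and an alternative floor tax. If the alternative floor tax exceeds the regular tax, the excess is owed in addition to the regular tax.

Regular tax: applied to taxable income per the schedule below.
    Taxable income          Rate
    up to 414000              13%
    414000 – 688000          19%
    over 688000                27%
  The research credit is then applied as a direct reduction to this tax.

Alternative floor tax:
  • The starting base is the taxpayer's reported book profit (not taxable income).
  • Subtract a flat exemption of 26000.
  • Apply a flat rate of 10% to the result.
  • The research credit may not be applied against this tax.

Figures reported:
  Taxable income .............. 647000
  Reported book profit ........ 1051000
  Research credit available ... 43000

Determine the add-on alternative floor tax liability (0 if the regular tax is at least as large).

Regular tax:
  414000 × 13% = 53820
  233000 × 19% = 44270
  → 98090
  Less research credit 43000 → 55090

Alternative floor tax:
  Base (reported book profit): 1051000
  Less exemption 26000 → base 1025000
  1025000 × 10% = 102500

Excess of alternative floor tax over regular tax: 102500 − 55090 = 47410.

47410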